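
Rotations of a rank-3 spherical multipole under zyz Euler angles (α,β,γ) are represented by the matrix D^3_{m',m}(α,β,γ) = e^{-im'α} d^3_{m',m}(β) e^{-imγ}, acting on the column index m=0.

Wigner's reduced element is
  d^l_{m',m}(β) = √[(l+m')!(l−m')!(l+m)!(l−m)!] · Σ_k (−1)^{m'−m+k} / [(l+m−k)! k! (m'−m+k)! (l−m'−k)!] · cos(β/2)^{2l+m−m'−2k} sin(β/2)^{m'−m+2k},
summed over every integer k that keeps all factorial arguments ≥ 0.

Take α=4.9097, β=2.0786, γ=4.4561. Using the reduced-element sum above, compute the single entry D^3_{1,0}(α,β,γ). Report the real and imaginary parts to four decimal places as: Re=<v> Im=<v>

Re=-0.0135 Im=-0.0676

Split into d^3_{1,0}(β=2.0786) × two z-phases.
With c≡cos(β/2)=0.506824 and s≡sin(β/2)=0.862050, N=[24·2·6·6]^{1/2}=41.569219
The bounds max(0,m−m')=0 and min(l+m,l−m')=2 give 3 terms
  k=0: (−1)^1·41.5692/(12)·0.5068^5·0.8620^1 = -0.099864
  k=1: (−1)^2·41.5692/(4)·0.5068^3·0.8620^3 = +0.866722
  k=2: (−1)^3·41.5692/(12)·0.5068^1·0.8620^5 = -0.835813
d^3_{1,0}(2.0786) = -0.099864 +0.866722 -0.835813 = -0.068955
Attach z-rotation phases: D = e^{-i(1)(4.9097)}·(-0.068955)·e^{-i(0)(4.4561)} = -0.013517-0.067617i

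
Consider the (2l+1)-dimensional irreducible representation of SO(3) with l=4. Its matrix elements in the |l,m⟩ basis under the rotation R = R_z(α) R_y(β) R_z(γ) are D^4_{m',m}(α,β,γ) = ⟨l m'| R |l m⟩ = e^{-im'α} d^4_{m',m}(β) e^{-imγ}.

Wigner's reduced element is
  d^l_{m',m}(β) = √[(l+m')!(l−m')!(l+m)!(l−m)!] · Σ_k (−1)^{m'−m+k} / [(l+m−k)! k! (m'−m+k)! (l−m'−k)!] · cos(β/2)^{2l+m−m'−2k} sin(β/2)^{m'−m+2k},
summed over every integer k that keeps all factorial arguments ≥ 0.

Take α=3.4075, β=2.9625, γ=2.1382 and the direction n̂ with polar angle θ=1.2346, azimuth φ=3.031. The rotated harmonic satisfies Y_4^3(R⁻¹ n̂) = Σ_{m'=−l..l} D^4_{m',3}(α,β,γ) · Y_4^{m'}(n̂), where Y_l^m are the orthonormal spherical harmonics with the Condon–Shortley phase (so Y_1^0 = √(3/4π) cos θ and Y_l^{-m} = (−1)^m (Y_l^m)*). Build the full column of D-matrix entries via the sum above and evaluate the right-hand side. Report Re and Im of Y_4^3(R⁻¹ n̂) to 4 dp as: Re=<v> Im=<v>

Need the full column D^4_{m',3} for m'=−4..4 at α=3.4075, β=2.9625, γ=2.1382.
cos(β/2)=0.089427, sin(β/2)=0.995993
d^4_{-4,3}: single k=7 term ⇒ +0.245928;  D = +0.146587+0.197466i
d^4_{-3,3}: k∈[6..7] ⇒ +0.054648 -0.968393 = -0.913746;  D = +0.718304+0.564775i
d^4_{-2,3}: k∈[5..6] ⇒ +0.007868 -0.325332 = -0.317464;  D = -0.292354-0.123743i
d^4_{-1,3}: k∈[4..5] ⇒ +0.000833 -0.061965 = -0.061132;  D = +0.060580+0.008197i
d^4_{0,3}: k∈[3..4] ⇒ +0.000067 -0.008294 = -0.008227;  D = -0.008156+0.001078i
d^4_{1,3}: k∈[2..3] ⇒ +0.000004 -0.000833 = -0.000829;  D = +0.000764-0.000321i
d^4_{2,3}: k∈[1..2] ⇒ +0.000000 -0.000063 = -0.000063;  D = -0.000050+0.000039i
d^4_{3,3}: k∈[0..1] ⇒ +0.000000 -0.000004 = -0.000004;  D = +0.000002-0.000003i
d^4_{4,3}: single k=0 term ⇒ -0.000000;  D = -0.000000+0.000000i
Y_4^{m'}(θ=1.2346,φ=3.031) and Σ D·Y over m':
  (+0.1466+0.1975i)·(+0.3176+0.1504i)  (+0.7183+0.5648i)·(-0.3284-0.1132i)  (-0.2924-0.1237i)·(-0.0693-0.0156i)  (+0.0606+0.0082i)·(+0.3277+0.0364i)  (-0.0082+0.0011i)·(+0.0158+0.0000i)  (+0.0008-0.0003i)·(-0.3277+0.0364i)  (-0.0000+0.0000i)·(-0.0693+0.0156i)  (+0.0000-0.0000i)·(+0.3284-0.1132i)  (-0.0000+0.0000i)·(+0.3176-0.1504i)
Y_4^3(R⁻¹ n̂) = -0.117648-0.163836i

Re=-0.1176 Im=-0.1638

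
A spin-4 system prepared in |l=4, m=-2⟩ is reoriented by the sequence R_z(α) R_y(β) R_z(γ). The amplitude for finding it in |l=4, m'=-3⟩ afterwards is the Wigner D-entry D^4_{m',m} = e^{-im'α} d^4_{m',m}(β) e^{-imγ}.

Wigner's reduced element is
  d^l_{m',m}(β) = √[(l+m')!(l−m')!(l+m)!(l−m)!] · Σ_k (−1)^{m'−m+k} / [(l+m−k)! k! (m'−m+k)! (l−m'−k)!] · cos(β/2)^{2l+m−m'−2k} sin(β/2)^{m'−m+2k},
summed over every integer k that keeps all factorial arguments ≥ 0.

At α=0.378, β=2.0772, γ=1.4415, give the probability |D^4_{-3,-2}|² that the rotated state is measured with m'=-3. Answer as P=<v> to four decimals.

D^4_{-3,-2}(0.378,2.0772,1.4415) = e^{-i·-3·0.378}·d^4_{-3,-2}(2.0772)·e^{-i·-2·1.4415}. Compute d first:
c=cos(2.0772/2)=0.507427, s=sin(2.0772/2)=0.861695; N=√[1·5040·2·720]=2693.993318
The bounds max(0,m−m')=1 and min(l+m,l−m')=2 give 2 terms
  k=1: (−1)^0·2693.9933/(720)·0.5074^7·0.8617^1 = +0.027928
  k=2: (−1)^1·2693.9933/(240)·0.5074^5·0.8617^3 = -0.241609
d^4_{-3,-2}(2.0772) = +0.027928 -0.241609 = -0.213682
|D^4_{-3,-2}|² = |d^4_{-3,-2}(β)|² = (-0.213682)² = 0.045660 (the z-rotation phases have unit modulus)

P=0.0457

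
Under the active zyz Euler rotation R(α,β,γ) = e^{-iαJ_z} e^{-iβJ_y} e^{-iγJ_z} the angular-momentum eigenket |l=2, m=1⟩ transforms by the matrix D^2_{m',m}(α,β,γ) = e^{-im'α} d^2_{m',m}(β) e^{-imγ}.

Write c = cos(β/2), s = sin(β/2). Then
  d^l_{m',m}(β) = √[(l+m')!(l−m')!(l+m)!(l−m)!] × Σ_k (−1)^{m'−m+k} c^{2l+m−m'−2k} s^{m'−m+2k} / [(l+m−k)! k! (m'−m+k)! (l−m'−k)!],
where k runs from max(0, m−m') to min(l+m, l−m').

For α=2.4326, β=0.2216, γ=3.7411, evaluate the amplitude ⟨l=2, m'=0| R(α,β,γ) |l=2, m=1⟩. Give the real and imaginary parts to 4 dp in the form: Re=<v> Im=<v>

First d^2_{0,1}(β=0.2216), then the phase factors e^{-i(0)α} and e^{-i(1)γ}:
c=cos(0.2216/2)=0.993868, s=sin(0.2216/2)=0.110573; N=√[2·2·6·1]=4.898979
The bounds max(0,m−m')=1 and min(l+m,l−m')=2 give 2 terms
  k=1: (−1)^0·4.8990/(2)·0.9939^3·0.1106^1 = +0.265896
  k=2: (−1)^1·4.8990/(2)·0.9939^1·0.1106^3 = -0.003291
d^2_{0,1}(0.2216) = +0.265896 -0.003291 = +0.262605
Phases: e^{-i·(0)·2.4326}=+1.000000+0.000000i, e^{-i·(1)·3.7411}=-0.825614+0.564236i ⇒ D=-0.216810+0.148171i

Re=-0.2168 Im=0.1482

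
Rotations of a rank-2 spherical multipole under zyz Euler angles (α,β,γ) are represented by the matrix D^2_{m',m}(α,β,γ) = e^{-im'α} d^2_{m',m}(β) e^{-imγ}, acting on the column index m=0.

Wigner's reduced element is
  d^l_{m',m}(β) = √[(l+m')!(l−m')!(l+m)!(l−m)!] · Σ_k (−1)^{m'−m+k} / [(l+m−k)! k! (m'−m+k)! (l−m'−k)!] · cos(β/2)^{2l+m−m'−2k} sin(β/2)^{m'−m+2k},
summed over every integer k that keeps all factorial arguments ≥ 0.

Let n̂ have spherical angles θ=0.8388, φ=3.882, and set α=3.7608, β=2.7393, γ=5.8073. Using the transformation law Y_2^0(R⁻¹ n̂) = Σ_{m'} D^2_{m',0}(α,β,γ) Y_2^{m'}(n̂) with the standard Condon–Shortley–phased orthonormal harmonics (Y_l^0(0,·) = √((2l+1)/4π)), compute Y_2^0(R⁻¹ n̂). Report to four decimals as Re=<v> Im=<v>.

Need the full column D^2_{m',0} for m'=−2..2 at α=3.7608, β=2.7393, γ=5.8073.
cos(β/2)=0.199793, sin(β/2)=0.979838
d^2_{-2,0}: single k=2 term ⇒ +0.093874;  D = +0.030631+0.088736i
d^2_{-1,0}: k∈[1..2] ⇒ +0.019141 -0.460382 = -0.441241;  D = +0.359319+0.256092i
d^2_{0,0}: k∈[0..2] ⇒ +0.001593 -0.153295 +0.921759 = +0.770058;  D = +0.770058+0.000000i
d^2_{1,0}: k∈[0..1] ⇒ -0.019141 +0.460382 = +0.441241;  D = -0.359319+0.256092i
d^2_{2,0}: single k=0 term ⇒ +0.093874;  D = +0.030631-0.088736i
Y_2^{m'}(θ=0.8388,φ=3.882) and Σ D·Y over m':
  (+0.0306+0.0887i)·(+0.0192-0.2129i)  (+0.3593+0.2561i)·(-0.2835+0.2591i)  (+0.7701+0.0000i)·(+0.1073+0.0000i)  (-0.3593+0.2561i)·(+0.2835+0.2591i)  (+0.0306-0.0887i)·(+0.0192+0.2129i)
Y_2^0(R⁻¹ n̂) = -0.214898+0.000000i

Re=-0.2149 Im=0.0000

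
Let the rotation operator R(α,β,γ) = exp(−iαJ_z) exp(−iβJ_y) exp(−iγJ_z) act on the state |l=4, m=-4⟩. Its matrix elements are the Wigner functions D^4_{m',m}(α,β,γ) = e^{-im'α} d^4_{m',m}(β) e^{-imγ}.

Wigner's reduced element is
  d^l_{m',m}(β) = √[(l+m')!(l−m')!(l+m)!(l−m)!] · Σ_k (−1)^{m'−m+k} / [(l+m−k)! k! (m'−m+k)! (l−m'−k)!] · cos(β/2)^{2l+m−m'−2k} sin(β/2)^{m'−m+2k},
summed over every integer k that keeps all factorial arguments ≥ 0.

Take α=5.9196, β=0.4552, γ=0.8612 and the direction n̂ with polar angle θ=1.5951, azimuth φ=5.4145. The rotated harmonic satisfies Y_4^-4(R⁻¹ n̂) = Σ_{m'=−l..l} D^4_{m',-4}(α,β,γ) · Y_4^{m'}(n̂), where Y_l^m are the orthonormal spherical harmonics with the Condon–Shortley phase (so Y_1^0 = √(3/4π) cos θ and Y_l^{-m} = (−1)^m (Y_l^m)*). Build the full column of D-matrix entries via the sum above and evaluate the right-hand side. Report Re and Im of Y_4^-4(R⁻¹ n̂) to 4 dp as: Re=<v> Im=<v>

Re=0.2646 Im=-0.2033

Need the full column D^4_{m',-4} for m'=−4..4 at α=5.9196, β=0.4552, γ=0.8612.
cos(β/2)=0.974211, sin(β/2)=0.225640
d^4_{-4,-4}: single k=0 term ⇒ +0.811378;  D = -0.330598+0.740972i
d^4_{-3,-4}: single k=0 term ⇒ -0.531535;  D = +0.375043-0.376659i
d^4_{-2,-4}: single k=0 term ⇒ +0.230319;  D = -0.209927+0.094748i
d^4_{-1,-4}: single k=0 term ⇒ -0.075441;  D = +0.075303-0.004552i
d^4_{0,-4}: single k=0 term ⇒ +0.019536;  D = -0.018644-0.005833i
d^4_{1,-4}: single k=0 term ⇒ -0.004047;  D = +0.003180+0.002503i
d^4_{2,-4}: single k=0 term ⇒ +0.000663;  D = -0.000341-0.000568i
d^4_{3,-4}: single k=0 term ⇒ -0.000082;  D = +0.000014+0.000081i
d^4_{4,-4}: single k=0 term ⇒ +0.000007;  D = +0.000001-0.000007i
Y_4^{m'}(θ=1.5951,φ=5.4145) and Σ D·Y over m':
  (-0.3306+0.7410i)·(-0.4177-0.1445i)  (+0.3750-0.3767i)·(+0.0261-0.0155i)  (-0.2099+0.0947i)·(+0.0552-0.3283i)  (+0.0753-0.0046i)·(+0.0222+0.0263i)  (-0.0186-0.0058i)·(+0.3155+0.0000i)  (+0.0032+0.0025i)·(-0.0222+0.0263i)  (-0.0003-0.0006i)·(+0.0552+0.3283i)  (+0.0000+0.0001i)·(-0.0261-0.0155i)  (+0.0000-0.0000i)·(-0.4177+0.1445i)
Y_4^-4(R⁻¹ n̂) = +0.264623-0.203303i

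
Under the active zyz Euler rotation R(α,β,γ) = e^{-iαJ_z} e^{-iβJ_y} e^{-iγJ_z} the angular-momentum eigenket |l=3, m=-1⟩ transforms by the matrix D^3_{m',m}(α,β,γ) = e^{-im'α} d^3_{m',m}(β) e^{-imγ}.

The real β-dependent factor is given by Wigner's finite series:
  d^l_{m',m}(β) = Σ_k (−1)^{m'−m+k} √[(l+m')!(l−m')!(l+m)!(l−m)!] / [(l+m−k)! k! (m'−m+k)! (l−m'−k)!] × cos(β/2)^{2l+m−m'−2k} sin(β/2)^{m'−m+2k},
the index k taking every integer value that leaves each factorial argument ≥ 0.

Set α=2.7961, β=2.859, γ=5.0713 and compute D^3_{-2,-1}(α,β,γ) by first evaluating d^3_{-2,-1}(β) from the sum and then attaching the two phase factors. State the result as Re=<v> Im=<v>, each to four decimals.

Split into d^3_{-2,-1}(β=2.859) × two z-phases.
c=cos(2.859/2)=0.140827, s=sin(2.859/2)=0.990034; N=√[1·120·2·24]=75.894664
The bounds max(0,m−m')=1 and min(l+m,l−m')=2 give 2 terms
  k=1: (−1)^0·75.8947/(24)·0.1408^5·0.9900^1 = +0.000173
  k=2: (−1)^1·75.8947/(12)·0.1408^3·0.9900^3 = -0.017141
d^3_{-2,-1}(2.859) = +0.000173 -0.017141 = -0.016968
Attach z-rotation phases: D = e^{-i(-2)(2.7961)}·(-0.016968)·e^{-i(-1)(5.0713)} = +0.005532+0.016041i

Re=0.0055 Im=0.0160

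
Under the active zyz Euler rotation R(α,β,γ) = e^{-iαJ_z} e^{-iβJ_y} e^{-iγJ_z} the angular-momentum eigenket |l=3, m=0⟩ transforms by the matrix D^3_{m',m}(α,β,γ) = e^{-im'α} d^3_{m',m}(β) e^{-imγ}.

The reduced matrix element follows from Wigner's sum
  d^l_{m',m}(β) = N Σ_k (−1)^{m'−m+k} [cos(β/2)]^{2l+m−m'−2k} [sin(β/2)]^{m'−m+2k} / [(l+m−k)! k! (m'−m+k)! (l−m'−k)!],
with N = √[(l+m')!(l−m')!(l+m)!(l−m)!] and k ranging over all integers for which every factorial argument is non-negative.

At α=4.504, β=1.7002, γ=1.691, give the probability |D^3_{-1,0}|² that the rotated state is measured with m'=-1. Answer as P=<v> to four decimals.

P=0.1550

First d^3_{-1,0}(β=1.7002), then the phase factors e^{-i(-1)α} and e^{-i(0)γ}:
With c≡cos(β/2)=0.659908 and s≡sin(β/2)=0.751346, N=[2·24·6·6]^{1/2}=41.569219
Admissible k: 1..3 (factorial args all ≥0)
  k=1: (−1)^0·41.5692/(12)·0.6599^5·0.7513^1 = +0.325723
  k=2: (−1)^1·41.5692/(4)·0.6599^3·0.7513^3 = -1.266726
  k=3: (−1)^2·41.5692/(12)·0.6599^1·0.7513^5 = +0.547363
d^3_{-1,0}(1.7002) = +0.325723 -1.266726 +0.547363 = -0.393641
|D^3_{-1,0}|² = |d^3_{-1,0}(β)|² = (-0.393641)² = 0.154953 (the z-rotation phases have unit modulus)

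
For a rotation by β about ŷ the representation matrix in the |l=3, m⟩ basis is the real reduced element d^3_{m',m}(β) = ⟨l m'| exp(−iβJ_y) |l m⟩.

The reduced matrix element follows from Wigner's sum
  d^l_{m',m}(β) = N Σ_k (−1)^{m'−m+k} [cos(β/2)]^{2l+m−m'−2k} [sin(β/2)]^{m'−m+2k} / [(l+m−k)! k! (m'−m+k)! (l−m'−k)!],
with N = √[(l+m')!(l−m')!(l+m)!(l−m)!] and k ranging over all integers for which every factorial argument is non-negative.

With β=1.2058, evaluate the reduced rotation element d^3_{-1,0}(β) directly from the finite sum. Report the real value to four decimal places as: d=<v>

d^3_{-1,0}(β=1.2058) via Wigner's sum:
Half-angle: c=0.823695, s=0.567034. N=√(2·24·6·6)=41.569219
k∈{1,2,3} keeps every argument non-negative
  k=1: (−1)^0·41.5692/(12)·0.8237^5·0.5670^1 = +0.744785
  k=2: (−1)^1·41.5692/(4)·0.8237^3·0.5670^3 = -1.058856
  k=3: (−1)^2·41.5692/(12)·0.8237^1·0.5670^5 = +0.167263
d^3_{-1,0}(1.2058) = +0.744785 -1.058856 +0.167263 = -0.146808

d=-0.1468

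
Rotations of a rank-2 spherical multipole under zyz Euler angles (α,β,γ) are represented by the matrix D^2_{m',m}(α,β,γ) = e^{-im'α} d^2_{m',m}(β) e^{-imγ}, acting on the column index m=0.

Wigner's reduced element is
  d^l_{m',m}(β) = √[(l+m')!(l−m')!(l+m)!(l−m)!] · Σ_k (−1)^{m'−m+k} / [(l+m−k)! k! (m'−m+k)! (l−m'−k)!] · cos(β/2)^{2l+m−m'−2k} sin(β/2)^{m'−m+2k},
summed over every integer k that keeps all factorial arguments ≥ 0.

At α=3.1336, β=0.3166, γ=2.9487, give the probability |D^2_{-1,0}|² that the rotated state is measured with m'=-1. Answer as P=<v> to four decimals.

P=0.1313

Split into d^2_{-1,0}(β=0.3166) × two z-phases.
Half-angle: c=0.987497, s=0.157640. N=√(1·6·2·2)=4.898979
Admissible k: 1..2 (factorial args all ≥0)
  k=1: (−1)^0·4.8990/(2)·0.9875^3·0.1576^1 = +0.371833
  k=2: (−1)^1·4.8990/(2)·0.9875^1·0.1576^3 = -0.009476
d^2_{-1,0}(0.3166) = +0.371833 -0.009476 = +0.362358
|D^2_{-1,0}|² = |d^2_{-1,0}(β)|² = (+0.362358)² = 0.131303 (the z-rotation phases have unit modulus)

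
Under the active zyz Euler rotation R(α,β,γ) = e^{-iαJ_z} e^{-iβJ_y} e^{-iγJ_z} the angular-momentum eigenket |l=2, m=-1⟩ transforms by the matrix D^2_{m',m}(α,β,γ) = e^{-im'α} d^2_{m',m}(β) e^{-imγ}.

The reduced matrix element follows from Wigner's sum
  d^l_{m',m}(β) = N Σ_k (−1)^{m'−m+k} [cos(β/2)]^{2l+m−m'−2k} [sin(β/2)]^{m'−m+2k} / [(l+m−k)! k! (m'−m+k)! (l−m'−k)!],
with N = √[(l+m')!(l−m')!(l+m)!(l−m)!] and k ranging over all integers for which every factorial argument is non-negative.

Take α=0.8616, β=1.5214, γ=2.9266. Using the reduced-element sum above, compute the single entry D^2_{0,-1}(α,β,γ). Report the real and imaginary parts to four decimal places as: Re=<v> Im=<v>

Re=0.0590 Im=-0.0129

Split into d^2_{0,-1}(β=1.5214) × two z-phases.
c=cos(1.5214/2)=0.724354, s=sin(1.5214/2)=0.689429; N=√[2·2·1·6]=4.898979
The bounds max(0,m−m')=0 and min(l+m,l−m')=1 give 2 terms
  k=0: (−1)^1·4.8990/(2)·0.7244^3·0.6894^1 = -0.641825
  k=1: (−1)^2·4.8990/(2)·0.7244^1·0.6894^3 = +0.581426
d^2_{0,-1}(1.5214) = -0.641825 +0.581426 = -0.060400
Attach z-rotation phases: D = e^{-i(0)(0.8616)}·(-0.060400)·e^{-i(-1)(2.9266)} = +0.059009-0.012886i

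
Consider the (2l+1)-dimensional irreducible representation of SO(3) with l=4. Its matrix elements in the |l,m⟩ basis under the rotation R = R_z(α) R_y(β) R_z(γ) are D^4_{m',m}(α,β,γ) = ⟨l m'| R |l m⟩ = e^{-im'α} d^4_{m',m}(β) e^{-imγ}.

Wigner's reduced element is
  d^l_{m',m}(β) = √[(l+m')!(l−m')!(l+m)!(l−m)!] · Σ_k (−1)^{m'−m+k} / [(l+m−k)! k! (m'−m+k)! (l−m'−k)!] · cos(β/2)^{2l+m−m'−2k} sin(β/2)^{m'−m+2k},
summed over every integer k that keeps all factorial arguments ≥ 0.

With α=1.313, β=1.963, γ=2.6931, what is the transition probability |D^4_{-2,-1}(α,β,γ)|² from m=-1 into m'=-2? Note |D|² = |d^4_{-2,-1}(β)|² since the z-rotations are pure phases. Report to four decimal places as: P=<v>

First d^4_{-2,-1}(β=1.963), then the phase factors e^{-i(-2)α} and e^{-i(-1)γ}:
c=cos(1.963/2)=0.555776, s=sin(1.963/2)=0.831332; N=√[2·720·6·120]=1018.233765
k: max(0,(-1)−(-2))=1 … min(4+(-1),4−(-2))=3
  k=1: (−1)^0·1018.2338/(240)·0.5558^7·0.8313^1 = +0.057771
  k=2: (−1)^1·1018.2338/(48)·0.5558^5·0.8313^3 = -0.646293
  k=3: (−1)^2·1018.2338/(72)·0.5558^3·0.8313^5 = +0.964023
d^4_{-2,-1}(1.963) = +0.057771 -0.646293 +0.964023 = +0.375501
|D^4_{-2,-1}|² = |d^4_{-2,-1}(β)|² = (+0.375501)² = 0.141001 (the z-rotation phases have unit modulus)

P=0.1410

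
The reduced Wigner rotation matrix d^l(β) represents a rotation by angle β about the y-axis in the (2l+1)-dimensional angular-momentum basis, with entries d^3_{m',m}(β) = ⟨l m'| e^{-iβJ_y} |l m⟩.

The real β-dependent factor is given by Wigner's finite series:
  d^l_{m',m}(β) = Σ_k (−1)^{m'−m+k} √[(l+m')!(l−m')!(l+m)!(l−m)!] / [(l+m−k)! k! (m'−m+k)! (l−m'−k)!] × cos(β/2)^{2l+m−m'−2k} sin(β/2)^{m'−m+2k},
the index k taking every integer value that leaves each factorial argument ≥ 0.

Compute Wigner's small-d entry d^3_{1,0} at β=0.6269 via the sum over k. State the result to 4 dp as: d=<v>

d=-0.5790

d^3_{1,0}(β=0.6269) via Wigner's sum:
c=cos(0.6269/2)=0.951275, s=sin(0.6269/2)=0.308342; N=√[24·2·6·6]=41.569219
Admissible k: 0..2 (factorial args all ≥0)
  k=0: (−1)^1·41.5692/(12)·0.9513^5·0.3083^1 = -0.832061
  k=1: (−1)^2·41.5692/(4)·0.9513^3·0.3083^3 = +0.262259
  k=2: (−1)^3·41.5692/(12)·0.9513^1·0.3083^5 = -0.009185
d^3_{1,0}(0.6269) = -0.832061 +0.262259 -0.009185 = -0.578987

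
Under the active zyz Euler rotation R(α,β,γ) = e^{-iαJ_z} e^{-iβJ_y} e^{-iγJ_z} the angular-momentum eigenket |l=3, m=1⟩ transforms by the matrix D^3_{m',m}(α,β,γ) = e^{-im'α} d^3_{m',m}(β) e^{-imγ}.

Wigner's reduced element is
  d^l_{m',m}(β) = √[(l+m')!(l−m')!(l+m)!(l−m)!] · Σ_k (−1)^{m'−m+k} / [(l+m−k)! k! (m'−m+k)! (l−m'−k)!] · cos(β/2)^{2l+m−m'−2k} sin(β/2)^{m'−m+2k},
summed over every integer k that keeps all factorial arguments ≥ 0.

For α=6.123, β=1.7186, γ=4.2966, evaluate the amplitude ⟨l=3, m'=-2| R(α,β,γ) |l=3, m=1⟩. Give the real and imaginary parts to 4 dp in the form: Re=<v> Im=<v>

Re=-0.0239 Im=0.2492

D^3_{-2,1}(6.123,1.7186,4.2966) = e^{-i·-2·6.123}·d^3_{-2,1}(1.7186)·e^{-i·1·4.2966}. Compute d first:
With c≡cos(β/2)=0.652968 and s≡sin(β/2)=0.757386, N=[1·120·24·2]^{1/2}=75.894664
The bounds max(0,m−m')=3 and min(l+m,l−m')=4 give 2 terms
  k=3: (−1)^0·75.8947/(12)·0.6530^3·0.7574^3 = +0.764991
  k=4: (−1)^1·75.8947/(24)·0.6530^1·0.7574^5 = -0.514609
d^3_{-2,1}(1.7186) = +0.764991 -0.514609 = +0.250383
Phases: e^{-i·(-2)·6.123}=+0.949119-0.314918i, e^{-i·(1)·4.2966}=-0.403912+0.914798i ⇒ D=-0.023855+0.249244i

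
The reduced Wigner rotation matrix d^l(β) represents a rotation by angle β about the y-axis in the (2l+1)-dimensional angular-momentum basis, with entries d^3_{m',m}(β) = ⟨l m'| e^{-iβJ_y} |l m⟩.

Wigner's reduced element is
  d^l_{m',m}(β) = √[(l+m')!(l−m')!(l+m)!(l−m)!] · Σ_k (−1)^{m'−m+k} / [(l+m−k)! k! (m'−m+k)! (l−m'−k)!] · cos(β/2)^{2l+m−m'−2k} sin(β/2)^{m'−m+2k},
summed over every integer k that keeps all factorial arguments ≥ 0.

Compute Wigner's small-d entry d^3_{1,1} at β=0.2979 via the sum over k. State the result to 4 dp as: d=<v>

d=0.7697

d^3_{1,1}(β=0.2979) via Wigner's sum:
With c≡cos(β/2)=0.988927 and s≡sin(β/2)=0.148400, N=[24·2·24·2]^{1/2}=48.000000
k∈{0,1,2} keeps every argument non-negative
  k=0: (−1)^0·48.0000/(48)·0.9889^6·0.1484^0 = +0.935377
  k=1: (−1)^1·48.0000/(6)·0.9889^4·0.1484^2 = -0.168506
  k=2: (−1)^2·48.0000/(8)·0.9889^2·0.1484^4 = +0.002846
d^3_{1,1}(0.2979) = +0.935377 -0.168506 +0.002846 = +0.769717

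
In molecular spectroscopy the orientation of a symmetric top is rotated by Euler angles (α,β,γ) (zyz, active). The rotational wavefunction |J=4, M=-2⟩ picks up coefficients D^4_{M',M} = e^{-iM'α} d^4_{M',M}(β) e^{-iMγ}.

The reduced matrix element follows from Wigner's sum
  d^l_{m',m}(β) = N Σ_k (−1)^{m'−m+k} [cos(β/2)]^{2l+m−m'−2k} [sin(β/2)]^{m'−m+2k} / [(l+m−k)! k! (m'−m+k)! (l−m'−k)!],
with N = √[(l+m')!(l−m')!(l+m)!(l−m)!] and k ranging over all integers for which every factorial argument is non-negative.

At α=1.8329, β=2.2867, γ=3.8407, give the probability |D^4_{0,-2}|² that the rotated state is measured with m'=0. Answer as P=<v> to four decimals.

P=0.2056

First d^4_{0,-2}(β=2.2867), then the phase factors e^{-i(0)α} and e^{-i(-2)γ}:
c=cos(2.2867/2)=0.414548, s=sin(2.2867/2)=0.910027; N=√[24·24·2·720]=910.735966
k: max(0,(-2)−(0))=0 … min(4+(-2),4−(0))=2
  k=0: (−1)^2·910.7360/(96)·0.4145^6·0.9100^2 = +0.039873
  k=1: (−1)^3·910.7360/(36)·0.4145^4·0.9100^4 = -0.512399
  k=2: (−1)^4·910.7360/(96)·0.4145^2·0.9100^6 = +0.925972
d^4_{0,-2}(2.2867) = +0.039873 -0.512399 +0.925972 = +0.453447
|D^4_{0,-2}|² = |d^4_{0,-2}(β)|² = (+0.453447)² = 0.205614 (the z-rotation phases have unit modulus)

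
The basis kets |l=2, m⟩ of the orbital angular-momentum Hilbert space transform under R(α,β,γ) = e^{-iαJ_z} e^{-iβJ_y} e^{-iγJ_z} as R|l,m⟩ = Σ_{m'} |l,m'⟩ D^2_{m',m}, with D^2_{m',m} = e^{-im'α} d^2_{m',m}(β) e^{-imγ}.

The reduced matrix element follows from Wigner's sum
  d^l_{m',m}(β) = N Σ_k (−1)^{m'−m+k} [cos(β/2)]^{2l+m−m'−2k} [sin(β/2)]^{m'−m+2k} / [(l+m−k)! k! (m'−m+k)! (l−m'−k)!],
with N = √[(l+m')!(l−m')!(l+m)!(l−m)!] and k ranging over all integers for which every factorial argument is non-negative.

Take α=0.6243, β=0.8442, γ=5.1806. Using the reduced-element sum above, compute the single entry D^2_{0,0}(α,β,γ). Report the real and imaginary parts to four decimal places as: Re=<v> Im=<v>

D^2_{0,0}(0.6243,0.8442,5.1806) = e^{-i·0·0.6243}·d^2_{0,0}(0.8442)·e^{-i·0·5.1806}. Compute d first:
Half-angle: c=0.912231, s=0.409677. N=√(2·2·2·2)=4.000000
Admissible k: 0..2 (factorial args all ≥0)
  k=0: (−1)^0·4.0000/(4)·0.9122^4·0.4097^0 = +0.692498
  k=1: (−1)^1·4.0000/(1)·0.9122^2·0.4097^2 = -0.558666
  k=2: (−1)^2·4.0000/(4)·0.9122^0·0.4097^4 = +0.028169
d^2_{0,0}(0.8442) = +0.692498 -0.558666 +0.028169 = +0.162000
D = (+1.000000+0.000000i)·(+0.162000)·(+1.000000+0.000000i) = +0.162000+0.000000i

Re=0.1620 Im=0.0000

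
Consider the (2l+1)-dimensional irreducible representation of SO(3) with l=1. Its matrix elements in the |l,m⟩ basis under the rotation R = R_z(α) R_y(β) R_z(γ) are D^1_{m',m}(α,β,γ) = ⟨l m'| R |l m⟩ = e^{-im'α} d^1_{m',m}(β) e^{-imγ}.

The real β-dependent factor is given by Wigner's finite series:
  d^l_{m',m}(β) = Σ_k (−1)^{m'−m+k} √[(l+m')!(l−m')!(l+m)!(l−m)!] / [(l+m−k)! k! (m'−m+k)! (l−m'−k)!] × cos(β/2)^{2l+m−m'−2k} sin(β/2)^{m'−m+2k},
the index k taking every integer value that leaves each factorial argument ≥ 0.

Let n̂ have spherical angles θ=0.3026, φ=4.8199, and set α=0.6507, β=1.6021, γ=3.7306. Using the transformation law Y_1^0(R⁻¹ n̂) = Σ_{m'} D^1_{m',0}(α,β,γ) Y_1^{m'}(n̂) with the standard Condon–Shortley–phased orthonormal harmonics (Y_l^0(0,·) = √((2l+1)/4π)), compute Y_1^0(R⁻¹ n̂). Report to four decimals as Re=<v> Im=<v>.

Re=-0.0898 Im=0.0000

Need the full column D^1_{m',0} for m'=−1..1 at α=0.6507, β=1.6021, γ=3.7306.
cos(β/2)=0.695953, sin(β/2)=0.718087
d^1_{-1,0}: single k=1 term ⇒ +0.706760;  D = +0.562341+0.428116i
d^1_{0,0}: k∈[0..1] ⇒ +0.484351 -0.515649 = -0.031299;  D = -0.031299+0.000000i
d^1_{1,0}: single k=0 term ⇒ -0.706760;  D = -0.562341+0.428116i
Y_1^{m'}(θ=0.3026,φ=4.8199) and Σ D·Y over m':
  (+0.5623+0.4281i)·(+0.0110+0.1024i)  (-0.0313+0.0000i)·(+0.4664+0.0000i)  (-0.5623+0.4281i)·(-0.0110+0.1024i)
Y_1^0(R⁻¹ n̂) = -0.089820+0.000000i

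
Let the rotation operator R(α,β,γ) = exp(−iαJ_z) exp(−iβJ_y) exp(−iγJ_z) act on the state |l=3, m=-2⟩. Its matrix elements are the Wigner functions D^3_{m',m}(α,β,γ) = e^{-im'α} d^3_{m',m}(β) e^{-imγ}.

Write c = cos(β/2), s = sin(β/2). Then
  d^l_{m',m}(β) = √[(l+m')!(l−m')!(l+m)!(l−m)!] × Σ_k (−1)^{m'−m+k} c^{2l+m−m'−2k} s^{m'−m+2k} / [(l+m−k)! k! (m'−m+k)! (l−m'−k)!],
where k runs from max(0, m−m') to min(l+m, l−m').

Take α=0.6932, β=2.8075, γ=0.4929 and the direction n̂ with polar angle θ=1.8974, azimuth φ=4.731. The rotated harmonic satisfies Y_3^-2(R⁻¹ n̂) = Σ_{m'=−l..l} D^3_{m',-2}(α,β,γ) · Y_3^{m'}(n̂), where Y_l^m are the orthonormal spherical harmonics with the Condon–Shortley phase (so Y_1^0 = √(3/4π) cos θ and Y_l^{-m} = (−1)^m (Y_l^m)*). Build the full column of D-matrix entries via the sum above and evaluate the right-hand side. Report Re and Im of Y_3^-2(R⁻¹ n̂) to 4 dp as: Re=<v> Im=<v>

Re=-0.0979 Im=0.0506

Need the full column D^3_{m',-2} for m'=−3..3 at α=0.6932, β=2.8075, γ=0.4929.
cos(β/2)=0.166271, sin(β/2)=0.986080
d^3_{-3,-2}: single k=1 term ⇒ +0.000307;  D = -0.000306+0.000023i
d^3_{-2,-2}: k∈[0..1] ⇒ +0.000021 -0.003716 = -0.003695;  D = +0.002654-0.002570i
d^3_{-1,-2}: k∈[0..1] ⇒ -0.000396 +0.027875 = +0.027479;  D = -0.002967+0.027318i
d^3_{0,-2}: k∈[0..1] ⇒ +0.004070 -0.143166 = -0.139096;  D = -0.076808-0.115966i
d^3_{1,-2}: k∈[0..1] ⇒ -0.027875 +0.490203 = +0.462329;  D = +0.442678+0.133355i
d^3_{2,-2}: k∈[0..1] ⇒ +0.130692 -0.919334 = -0.788642;  D = -0.726203+0.307547i
d^3_{3,-2}: single k=0 term ⇒ -0.379710;  D = -0.174330+0.337326i
Y_3^{m'}(θ=1.8974,φ=4.731) and Σ D·Y over m':
  (-0.0003+0.0000i)·(-0.0198-0.3539i)  (+0.0027-0.0026i)·(+0.2939-0.0109i)  (-0.0030+0.0273i)·(-0.0028-0.1485i)  (-0.0768-0.1160i)·(+0.2976+0.0000i)  (+0.4427+0.1334i)·(+0.0028-0.1485i)  (-0.7262+0.3075i)·(+0.2939+0.0109i)  (-0.1743+0.3373i)·(+0.0198-0.3539i)
Y_3^-2(R⁻¹ n̂) = -0.097864+0.050620i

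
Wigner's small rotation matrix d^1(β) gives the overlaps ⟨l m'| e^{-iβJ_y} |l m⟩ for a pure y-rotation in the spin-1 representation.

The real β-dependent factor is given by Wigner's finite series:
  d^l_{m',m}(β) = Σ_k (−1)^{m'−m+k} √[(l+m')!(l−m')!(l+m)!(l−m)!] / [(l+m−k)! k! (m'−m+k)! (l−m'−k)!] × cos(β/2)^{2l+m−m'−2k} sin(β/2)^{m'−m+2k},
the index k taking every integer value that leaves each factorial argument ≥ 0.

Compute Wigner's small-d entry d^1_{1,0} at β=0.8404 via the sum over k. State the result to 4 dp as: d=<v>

d^1_{1,0}(β=0.8404) via Wigner's sum:
c=cos(0.8404/2)=0.913007, s=sin(0.8404/2)=0.407943; N=√[2·1·1·1]=1.414214
Admissible k: 0..0 (factorial args all ≥0)
  k=0: (−1)^1·1.4142/(1)·0.9130^1·0.4079^1 = -0.526731
d^1_{1,0}(0.8404) = -0.526731

d=-0.5267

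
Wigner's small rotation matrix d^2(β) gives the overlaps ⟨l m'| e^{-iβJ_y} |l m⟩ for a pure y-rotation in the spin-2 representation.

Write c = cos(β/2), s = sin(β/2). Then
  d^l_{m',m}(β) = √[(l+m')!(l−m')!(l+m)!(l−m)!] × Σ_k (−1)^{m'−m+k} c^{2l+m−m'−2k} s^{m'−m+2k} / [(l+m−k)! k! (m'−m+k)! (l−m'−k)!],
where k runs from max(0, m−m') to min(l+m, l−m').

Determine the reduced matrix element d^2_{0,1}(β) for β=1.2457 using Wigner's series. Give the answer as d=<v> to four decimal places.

d^2_{0,1}(β=1.2457) via Wigner's sum:
Half-angle: c=0.812219, s=0.583352. N=√(2·2·6·1)=4.898979
k: max(0,(1)−(0))=1 … min(2+(1),2−(0))=2
  k=1: (−1)^0·4.8990/(2)·0.8122^3·0.5834^1 = +0.765643
  k=2: (−1)^1·4.8990/(2)·0.8122^1·0.5834^3 = -0.394950
d^2_{0,1}(1.2457) = +0.765643 -0.394950 = +0.370693

d=0.3707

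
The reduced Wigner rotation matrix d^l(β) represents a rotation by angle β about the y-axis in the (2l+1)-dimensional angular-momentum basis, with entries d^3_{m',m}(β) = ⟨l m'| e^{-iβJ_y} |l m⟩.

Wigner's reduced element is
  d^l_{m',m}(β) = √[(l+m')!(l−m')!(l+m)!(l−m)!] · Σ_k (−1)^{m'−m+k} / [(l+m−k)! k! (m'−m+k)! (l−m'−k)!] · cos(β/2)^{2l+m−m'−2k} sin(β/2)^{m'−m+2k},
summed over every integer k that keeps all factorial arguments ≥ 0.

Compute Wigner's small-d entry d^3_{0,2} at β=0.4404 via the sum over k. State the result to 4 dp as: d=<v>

d^3_{0,2}(β=0.4404) via Wigner's sum:
c=cos(0.4404/2)=0.975854, s=sin(0.4404/2)=0.218425; N=√[6·6·120·1]=65.726707
k: max(0,(2)−(0))=2 … min(3+(2),3−(0))=3
  k=2: (−1)^0·65.7267/(12)·0.9759^4·0.2184^2 = +0.236976
  k=3: (−1)^1·65.7267/(12)·0.9759^2·0.2184^4 = -0.011872
d^3_{0,2}(0.4404) = +0.236976 -0.011872 = +0.225103

d=0.2251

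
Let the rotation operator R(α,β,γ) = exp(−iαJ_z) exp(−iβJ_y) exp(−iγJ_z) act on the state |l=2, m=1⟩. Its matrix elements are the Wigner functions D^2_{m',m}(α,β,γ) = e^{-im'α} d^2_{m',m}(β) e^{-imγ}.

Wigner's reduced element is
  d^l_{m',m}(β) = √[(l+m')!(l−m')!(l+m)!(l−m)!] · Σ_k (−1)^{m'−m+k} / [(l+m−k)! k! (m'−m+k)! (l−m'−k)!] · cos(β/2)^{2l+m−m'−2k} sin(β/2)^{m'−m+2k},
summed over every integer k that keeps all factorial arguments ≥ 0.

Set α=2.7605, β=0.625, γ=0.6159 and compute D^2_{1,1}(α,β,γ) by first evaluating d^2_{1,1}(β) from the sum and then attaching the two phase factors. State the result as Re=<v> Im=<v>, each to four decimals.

Split into d^2_{1,1}(β=0.625) × two z-phases.
c=cos(0.625/2)=0.951568, s=sin(0.625/2)=0.307439; N=√[6·1·6·1]=6.000000
k: max(0,(1)−(1))=0 … min(2+(1),2−(1))=1
  k=0: (−1)^0·6.0000/(6)·0.9516^4·0.3074^0 = +0.819897
  k=1: (−1)^1·6.0000/(2)·0.9516^2·0.3074^2 = -0.256754
d^2_{1,1}(0.625) = +0.819897 -0.256754 = +0.563143
Phases: e^{-i·(1)·2.7605}=-0.928259-0.371935i, e^{-i·(1)·0.6159}=+0.816254-0.577693i ⇒ D=-0.547690+0.131018i

Re=-0.5477 Im=0.1310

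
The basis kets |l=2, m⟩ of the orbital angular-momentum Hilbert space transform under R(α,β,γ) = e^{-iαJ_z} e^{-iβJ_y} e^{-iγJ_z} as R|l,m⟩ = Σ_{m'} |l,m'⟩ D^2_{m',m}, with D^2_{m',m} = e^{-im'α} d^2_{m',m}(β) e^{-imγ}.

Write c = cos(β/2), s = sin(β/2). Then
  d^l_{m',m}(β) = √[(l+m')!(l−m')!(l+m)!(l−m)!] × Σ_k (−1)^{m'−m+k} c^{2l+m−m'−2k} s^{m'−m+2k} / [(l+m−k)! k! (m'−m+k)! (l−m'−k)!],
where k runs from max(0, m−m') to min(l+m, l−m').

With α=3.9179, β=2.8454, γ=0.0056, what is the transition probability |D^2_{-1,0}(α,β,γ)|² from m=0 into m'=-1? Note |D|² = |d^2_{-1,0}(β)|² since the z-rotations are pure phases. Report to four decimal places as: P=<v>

First d^2_{-1,0}(β=2.8454), then the phase factors e^{-i(-1)α} and e^{-i(0)γ}:
With c≡cos(β/2)=0.147556 and s≡sin(β/2)=0.989054, N=[1·6·2·2]^{1/2}=4.898979
k∈{1,2} keeps every argument non-negative
  k=1: (−1)^0·4.8990/(2)·0.1476^3·0.9891^1 = +0.007783
  k=2: (−1)^1·4.8990/(2)·0.1476^1·0.9891^3 = -0.349696
d^2_{-1,0}(2.8454) = +0.007783 -0.349696 = -0.341913
|D^2_{-1,0}|² = |d^2_{-1,0}(β)|² = (-0.341913)² = 0.116904 (the z-rotation phases have unit modulus)

P=0.1169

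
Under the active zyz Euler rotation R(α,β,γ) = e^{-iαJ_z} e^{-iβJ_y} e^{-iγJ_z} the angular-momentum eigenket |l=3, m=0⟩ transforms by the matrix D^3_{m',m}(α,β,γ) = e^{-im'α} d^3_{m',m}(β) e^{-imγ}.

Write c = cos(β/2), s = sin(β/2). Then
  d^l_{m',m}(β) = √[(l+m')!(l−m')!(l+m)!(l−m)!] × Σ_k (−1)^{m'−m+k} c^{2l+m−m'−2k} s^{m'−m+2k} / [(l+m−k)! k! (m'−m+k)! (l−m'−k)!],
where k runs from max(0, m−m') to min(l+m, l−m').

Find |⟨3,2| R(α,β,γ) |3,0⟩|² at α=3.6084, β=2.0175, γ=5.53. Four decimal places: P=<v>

First d^3_{2,0}(β=2.0175), then the phase factors e^{-i(2)α} and e^{-i(0)γ}:
c=cos(2.0175/2)=0.532919, s=sin(2.0175/2)=0.846166; N=√[120·1·6·6]=65.726707
k∈{0,1} keeps every argument non-negative
  k=0: (−1)^2·65.7267/(12)·0.5329^4·0.8462^2 = +0.316313
  k=1: (−1)^3·65.7267/(12)·0.5329^2·0.8462^4 = -0.797454
d^3_{2,0}(2.0175) = +0.316313 -0.797454 = -0.481142
|D^3_{2,0}|² = |d^3_{2,0}(β)|² = (-0.481142)² = 0.231497 (the z-rotation phases have unit modulus)

P=0.2315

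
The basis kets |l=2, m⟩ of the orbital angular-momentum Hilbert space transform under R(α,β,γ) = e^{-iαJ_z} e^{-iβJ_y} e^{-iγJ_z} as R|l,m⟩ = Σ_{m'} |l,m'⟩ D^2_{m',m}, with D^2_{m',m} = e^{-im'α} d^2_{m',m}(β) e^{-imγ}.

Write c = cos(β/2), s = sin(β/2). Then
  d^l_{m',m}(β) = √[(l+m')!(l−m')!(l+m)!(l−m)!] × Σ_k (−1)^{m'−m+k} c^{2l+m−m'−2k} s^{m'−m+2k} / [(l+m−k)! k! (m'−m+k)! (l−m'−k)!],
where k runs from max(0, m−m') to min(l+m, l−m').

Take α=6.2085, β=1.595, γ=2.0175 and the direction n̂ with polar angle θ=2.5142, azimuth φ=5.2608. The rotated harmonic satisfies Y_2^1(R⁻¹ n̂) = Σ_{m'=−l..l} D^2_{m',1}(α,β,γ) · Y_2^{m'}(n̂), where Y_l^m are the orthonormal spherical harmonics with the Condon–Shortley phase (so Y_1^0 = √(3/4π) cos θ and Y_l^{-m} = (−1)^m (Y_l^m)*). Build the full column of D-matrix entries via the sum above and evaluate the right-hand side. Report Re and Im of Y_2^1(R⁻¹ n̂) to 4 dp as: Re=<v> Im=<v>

Re=0.2170 Im=0.1445

Need the full column D^2_{m',1} for m'=−2..2 at α=6.2085, β=1.595, γ=2.0175.
cos(β/2)=0.698498, sin(β/2)=0.715612
d^2_{-2,1}: single k=3 term ⇒ +0.511951;  D = -0.287408-0.423663i
d^2_{-1,1}: k∈[2..3] ⇒ +0.749561 -0.262247 = +0.487314;  D = -0.242724-0.422563i
d^2_{0,1}: k∈[1..2] ⇒ +0.597377 -0.627009 = -0.029632;  D = +0.012801+0.026724i
d^2_{1,1}: k∈[0..1] ⇒ +0.238046 -0.749561 = -0.511515;  D = +0.185934+0.476525i
d^2_{2,1}: single k=0 term ⇒ -0.487756;  D = +0.142899+0.466354i
Y_2^{m'}(θ=2.5142,φ=5.2608) and Σ D·Y over m':
  (-0.2874-0.4237i)·(-0.0608+0.1184i)  (-0.2427-0.4226i)·(-0.1914-0.3133i)  (+0.0128+0.0267i)·(+0.3047+0.0000i)  (+0.1859+0.4765i)·(+0.1914-0.3133i)  (+0.1429+0.4664i)·(-0.0608-0.1184i)
Y_2^1(R⁻¹ n̂) = +0.217048+0.144467i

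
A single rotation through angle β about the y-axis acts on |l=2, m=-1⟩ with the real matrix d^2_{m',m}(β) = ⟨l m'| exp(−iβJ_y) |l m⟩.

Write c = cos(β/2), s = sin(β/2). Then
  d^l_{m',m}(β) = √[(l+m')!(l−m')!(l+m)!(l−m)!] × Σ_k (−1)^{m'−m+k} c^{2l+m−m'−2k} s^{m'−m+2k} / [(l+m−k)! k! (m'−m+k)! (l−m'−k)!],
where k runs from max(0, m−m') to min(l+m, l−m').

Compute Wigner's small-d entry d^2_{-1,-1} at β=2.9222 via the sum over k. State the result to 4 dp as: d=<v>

d^2_{-1,-1}(β=2.9222) via Wigner's sum:
With c≡cos(β/2)=0.109476 and s≡sin(β/2)=0.993989, N=[1·6·1·6]^{1/2}=6.000000
k∈{0,1} keeps every argument non-negative
  k=0: (−1)^0·6.0000/(6)·0.1095^4·0.9940^0 = +0.000144
  k=1: (−1)^1·6.0000/(2)·0.1095^2·0.9940^2 = -0.035524
d^2_{-1,-1}(2.9222) = +0.000144 -0.035524 = -0.035381

d=-0.0354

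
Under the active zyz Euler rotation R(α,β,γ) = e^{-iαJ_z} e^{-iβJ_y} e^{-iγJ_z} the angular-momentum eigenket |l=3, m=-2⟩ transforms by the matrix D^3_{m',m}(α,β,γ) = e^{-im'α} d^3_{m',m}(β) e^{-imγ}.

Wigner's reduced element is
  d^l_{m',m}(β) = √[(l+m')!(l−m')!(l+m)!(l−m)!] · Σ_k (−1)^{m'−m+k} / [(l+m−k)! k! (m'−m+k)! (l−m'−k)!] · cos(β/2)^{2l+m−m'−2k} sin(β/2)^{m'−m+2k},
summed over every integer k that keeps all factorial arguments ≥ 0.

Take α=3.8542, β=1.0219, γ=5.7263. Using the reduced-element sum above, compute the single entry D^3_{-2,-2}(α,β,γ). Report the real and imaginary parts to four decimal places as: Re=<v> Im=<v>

Re=-0.2396 Im=-0.0771

D^3_{-2,-2}(3.8542,1.0219,5.7263) = e^{-i·-2·3.8542}·d^3_{-2,-2}(1.0219)·e^{-i·-2·5.7263}. Compute d first:
Half-angle: c=0.872280, s=0.489006. N=√(1·120·1·120)=120.000000
k∈{0,1} keeps every argument non-negative
  k=0: (−1)^0·120.0000/(120)·0.8723^6·0.4890^0 = +0.440490
  k=1: (−1)^1·120.0000/(24)·0.8723^4·0.4890^2 = -0.692186
d^3_{-2,-2}(1.0219) = +0.440490 -0.692186 = -0.251696
Phases: e^{-i·(-2)·3.8542}=+0.145068+0.989422i, e^{-i·(-2)·5.7263}=+0.441281-0.897369i ⇒ D=-0.239587-0.077128i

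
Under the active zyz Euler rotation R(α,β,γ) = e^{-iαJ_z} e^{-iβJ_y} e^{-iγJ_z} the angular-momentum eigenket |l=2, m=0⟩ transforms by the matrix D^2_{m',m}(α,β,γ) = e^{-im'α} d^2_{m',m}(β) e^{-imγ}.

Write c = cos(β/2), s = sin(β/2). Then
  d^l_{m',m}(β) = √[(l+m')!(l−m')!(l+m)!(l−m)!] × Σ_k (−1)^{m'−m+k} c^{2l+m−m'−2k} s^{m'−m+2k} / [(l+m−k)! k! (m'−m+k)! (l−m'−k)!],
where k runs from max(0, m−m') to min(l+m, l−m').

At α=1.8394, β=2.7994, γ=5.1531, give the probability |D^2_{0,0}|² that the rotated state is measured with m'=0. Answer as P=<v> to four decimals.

P=0.6907

First d^2_{0,0}(β=2.7994), then the phase factors e^{-i(0)α} and e^{-i(0)γ}:
With c≡cos(β/2)=0.170263 and s≡sin(β/2)=0.985399, N=[2·2·2·2]^{1/2}=4.000000
The bounds max(0,m−m')=0 and min(l+m,l−m')=2 give 3 terms
  k=0: (−1)^0·4.0000/(4)·0.1703^4·0.9854^0 = +0.000840
  k=1: (−1)^1·4.0000/(1)·0.1703^2·0.9854^2 = -0.112596
  k=2: (−1)^2·4.0000/(4)·0.1703^0·0.9854^4 = +0.942862
d^2_{0,0}(2.7994) = +0.000840 -0.112596 +0.942862 = +0.831106
|D^2_{0,0}|² = |d^2_{0,0}(β)|² = (+0.831106)² = 0.690737 (the z-rotation phases have unit modulus)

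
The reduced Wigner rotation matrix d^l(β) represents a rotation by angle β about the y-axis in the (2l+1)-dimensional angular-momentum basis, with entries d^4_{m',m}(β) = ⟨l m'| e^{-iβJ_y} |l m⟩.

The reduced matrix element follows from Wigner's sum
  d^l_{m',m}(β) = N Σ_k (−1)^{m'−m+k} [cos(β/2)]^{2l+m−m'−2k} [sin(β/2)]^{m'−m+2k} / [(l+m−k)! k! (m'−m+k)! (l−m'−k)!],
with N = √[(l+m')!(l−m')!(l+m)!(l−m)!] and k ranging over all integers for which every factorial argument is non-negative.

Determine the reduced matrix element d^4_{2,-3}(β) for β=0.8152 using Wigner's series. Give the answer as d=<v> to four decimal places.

d^4_{2,-3}(β=0.8152) via Wigner's sum:
Half-angle: c=0.918075, s=0.396407. N=√(720·2·1·5040)=2693.993318
k∈{0,1} keeps every argument non-negative
  k=0: (−1)^5·2693.9933/(240)·0.9181^3·0.3964^5 = -0.085021
  k=1: (−1)^6·2693.9933/(720)·0.9181^1·0.3964^7 = +0.005284
d^4_{2,-3}(0.8152) = -0.085021 +0.005284 = -0.079737

d=-0.0797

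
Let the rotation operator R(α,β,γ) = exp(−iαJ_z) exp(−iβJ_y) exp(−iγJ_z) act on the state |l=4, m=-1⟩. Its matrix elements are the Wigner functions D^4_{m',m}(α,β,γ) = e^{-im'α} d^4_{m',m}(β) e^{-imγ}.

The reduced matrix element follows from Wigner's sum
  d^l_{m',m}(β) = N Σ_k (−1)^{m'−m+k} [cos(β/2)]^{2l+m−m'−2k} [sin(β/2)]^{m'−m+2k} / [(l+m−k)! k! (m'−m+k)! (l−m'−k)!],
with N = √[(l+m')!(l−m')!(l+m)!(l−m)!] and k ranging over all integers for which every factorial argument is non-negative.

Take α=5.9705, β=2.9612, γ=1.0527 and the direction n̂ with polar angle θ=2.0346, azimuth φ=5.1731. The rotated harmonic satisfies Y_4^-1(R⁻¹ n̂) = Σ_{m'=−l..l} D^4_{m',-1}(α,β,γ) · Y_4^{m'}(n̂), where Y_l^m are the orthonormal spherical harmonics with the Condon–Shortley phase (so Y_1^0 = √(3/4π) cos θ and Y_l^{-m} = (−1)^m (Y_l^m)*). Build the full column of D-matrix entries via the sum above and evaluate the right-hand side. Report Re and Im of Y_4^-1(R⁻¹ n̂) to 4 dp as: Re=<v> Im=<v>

Re=0.1856 Im=0.0333

Need the full column D^4_{m',-1} for m'=−4..4 at α=5.9705, β=2.9612, γ=1.0527.
cos(β/2)=0.090074, sin(β/2)=0.995935
d^4_{-4,-1}: single k=3 term ⇒ +0.000044;  D = +0.000043-0.000009i
d^4_{-3,-1}: k∈[2..3] ⇒ +0.000004 -0.000857 = -0.000853;  D = -0.000847-0.000098i
d^4_{-2,-1}: k∈[1..3] ⇒ +0.000000 -0.000124 +0.010127 = +0.010003;  D = +0.009103+0.004146i
d^4_{-1,-1}: k∈[0..3] ⇒ +0.000000 -0.000008 +0.001943 -0.079175 = -0.077240;  D = -0.057038-0.052083i
d^4_{0,-1}: k∈[0..3] ⇒ -0.000000 +0.000157 -0.019214 +0.391500 = +0.372443;  D = +0.184444+0.323565i
d^4_{1,-1}: k∈[0..3] ⇒ +0.000005 -0.001943 +0.118762 -0.967939 = -0.851115;  D = -0.173602-0.833222i
d^4_{2,-1}: k∈[0..2] ⇒ -0.000083 +0.015190 -0.371410 = -0.356302;  D = +0.038149-0.354254i
d^4_{3,-1}: k∈[0..1] ⇒ +0.000857 -0.062843 = -0.061986;  D = +0.025273-0.056600i
d^4_{4,-1}: single k=0 term ⇒ -0.005359;  D = +0.003584-0.003984i
Y_4^{m'}(θ=2.0346,φ=5.1731) and Σ D·Y over m':
  (+0.0000-0.0000i)·(-0.0761-0.2727i)  (-0.0008-0.0001i)·(+0.3935+0.0751i)  (+0.0091+0.0041i)·(-0.0649+0.0854i)  (-0.0570-0.0521i)·(+0.1346+0.2711i)  (+0.1844+0.3236i)·(-0.1695+0.0000i)  (-0.1736-0.8332i)·(-0.1346+0.2711i)  (+0.0381-0.3543i)·(-0.0649-0.0854i)  (+0.0253-0.0566i)·(-0.3935+0.0751i)  (+0.0036-0.0040i)·(-0.0761+0.2727i)
Y_4^-1(R⁻¹ n̂) = +0.185561+0.033313i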